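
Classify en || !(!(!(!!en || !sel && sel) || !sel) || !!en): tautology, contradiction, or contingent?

tautology

en || !(!(!(!!en || !sel && sel) || !sel) || !!en)
= en || !((!!en || !sel && sel) && sel || !!en)   (De Morgan)
= en || !(!!en && sel || !!en)   (complement / identity)
= en || !!!en   (absorption)
= en || !en   (double negation)
= true   (complement)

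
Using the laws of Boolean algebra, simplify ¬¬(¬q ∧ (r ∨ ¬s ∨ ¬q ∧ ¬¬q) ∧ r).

¬q ∧ r

¬¬(¬q ∧ (r ∨ ¬s ∨ ¬q ∧ ¬¬q) ∧ r)
= ¬¬(¬q ∧ (r ∨ ¬s ∨ ¬q ∧ q) ∧ r)
= ¬¬(¬q ∧ (r ∨ ¬s) ∧ r)
= ¬¬(¬q ∧ r)
= ¬q ∧ r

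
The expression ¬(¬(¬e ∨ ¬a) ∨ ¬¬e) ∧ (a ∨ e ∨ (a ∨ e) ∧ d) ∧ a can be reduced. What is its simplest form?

¬(¬(¬e ∨ ¬a) ∨ ¬¬e) ∧ (a ∨ e ∨ (a ∨ e) ∧ d) ∧ a
= ¬(¬(¬e ∨ ¬a) ∨ ¬¬e) ∧ (a ∨ e) ∧ a
= (¬e ∨ ¬a) ∧ ¬e ∧ (a ∨ e) ∧ a
= ¬e ∧ (a ∨ e) ∧ a
= ¬e ∧ a

¬e ∧ a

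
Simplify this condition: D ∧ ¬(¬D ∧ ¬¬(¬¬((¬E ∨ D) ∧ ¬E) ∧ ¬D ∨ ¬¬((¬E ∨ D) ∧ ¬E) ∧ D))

D ∧ ¬(¬D ∧ ¬¬(¬¬((¬E ∨ D) ∧ ¬E) ∧ ¬D ∨ ¬¬((¬E ∨ D) ∧ ¬E) ∧ D))
= D ∧ (D ∨ ¬(¬¬((¬E ∨ D) ∧ ¬E) ∧ ¬D ∨ ¬¬((¬E ∨ D) ∧ ¬E) ∧ D))   — De Morgan
= D ∧ (D ∨ ¬¬¬((¬E ∨ D) ∧ ¬E))   — distribution
= D ∧ (D ∨ ¬¬¬¬E)   — absorption
= D ∧ (D ∨ ¬¬E)   — double negation
= D ∧ (D ∨ E)   — double negation
= D   — absorption

D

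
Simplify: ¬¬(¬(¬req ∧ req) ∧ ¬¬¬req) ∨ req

True

¬¬(¬(¬req ∧ req) ∧ ¬¬¬req) ∨ req
= ¬(¬req ∧ req ∨ ¬¬req) ∨ req   — De Morgan
= ¬(¬req ∧ req ∨ req) ∨ req   — double negation
= ¬req ∨ req   — complement / identity
= True   — complement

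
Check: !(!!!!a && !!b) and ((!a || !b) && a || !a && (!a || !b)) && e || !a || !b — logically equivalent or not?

Yes

E1: !(!!!!a && !!b)
    = !!!a || !b
    = !a || !b
E2: ((!a || !b) && a || !a && (!a || !b)) && e || !a || !b
    = (!a || !b) && e || !a || !b
    = !a || !b
Both reduce to !a || !b, so they are equivalent.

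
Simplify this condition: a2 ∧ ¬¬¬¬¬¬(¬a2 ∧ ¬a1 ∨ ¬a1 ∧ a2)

a2 ∧ ¬a1

a2 ∧ ¬¬¬¬¬¬(¬a2 ∧ ¬a1 ∨ ¬a1 ∧ a2)
= a2 ∧ ¬¬¬¬¬¬¬a1   — distribution
= a2 ∧ ¬¬¬¬¬a1   — double negation
= a2 ∧ ¬¬¬a1   — double negation
= a2 ∧ ¬a1   — double negation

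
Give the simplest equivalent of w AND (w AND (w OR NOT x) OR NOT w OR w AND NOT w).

w

w AND (w AND (w OR NOT x) OR NOT w OR w AND NOT w)
= w AND (w OR NOT w OR w AND NOT w)
= w AND (w OR NOT w)
= w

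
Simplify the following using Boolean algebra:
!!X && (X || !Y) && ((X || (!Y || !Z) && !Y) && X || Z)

X

!!X && (X || !Y) && ((X || (!Y || !Z) && !Y) && X || Z)
= !!X && (X || !Y) && ((X || !Y) && X || Z)   — absorption
= !!X && (X || !Y) && (X || Z)   — absorption
= X && (X || !Y) && (X || Z)   — double negation
= X && (X || Z)   — absorption
= X   — absorption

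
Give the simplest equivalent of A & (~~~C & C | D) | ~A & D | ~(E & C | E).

D | ~E

A & (~~~C & C | D) | ~A & D | ~(E & C | E)
= A & (~C & C | D) | ~A & D | ~(E & C | E)   [double negation]
= A & D | ~A & D | ~(E & C | E)   [complement / identity]
= D | ~(E & C | E)   [distribution]
= D | ~E   [absorption]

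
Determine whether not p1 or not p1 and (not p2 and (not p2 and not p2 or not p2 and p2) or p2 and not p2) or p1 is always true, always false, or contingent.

not p1 or not p1 and (not p2 and (not p2 and not p2 or not p2 and p2) or p2 and not p2) or p1
= not p1 or not p1 and (not p2 and not p2 or p2 and not p2) or p1   (distribution)
= not p1 or not p1 and not p2 or p1   (distribution)
= not p1 or p1   (absorption)
= True   (complement)

always true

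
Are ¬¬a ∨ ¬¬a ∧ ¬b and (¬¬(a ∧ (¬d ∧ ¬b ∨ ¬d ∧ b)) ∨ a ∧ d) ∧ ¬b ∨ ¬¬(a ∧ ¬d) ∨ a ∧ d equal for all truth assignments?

E1: ¬¬a ∨ ¬¬a ∧ ¬b
    = ¬¬a   (absorption)
    = a   (double negation)
E2: (¬¬(a ∧ (¬d ∧ ¬b ∨ ¬d ∧ b)) ∨ a ∧ d) ∧ ¬b ∨ ¬¬(a ∧ ¬d) ∨ a ∧ d
    = (¬¬(a ∧ ¬d) ∨ a ∧ d) ∧ ¬b ∨ ¬¬(a ∧ ¬d) ∨ a ∧ d   (distribution)
    = ¬¬(a ∧ ¬d) ∨ a ∧ d   (absorption)
    = a ∧ ¬d ∨ a ∧ d   (double negation)
    = a   (distribution)
Both reduce to a, so they are equivalent.

Yes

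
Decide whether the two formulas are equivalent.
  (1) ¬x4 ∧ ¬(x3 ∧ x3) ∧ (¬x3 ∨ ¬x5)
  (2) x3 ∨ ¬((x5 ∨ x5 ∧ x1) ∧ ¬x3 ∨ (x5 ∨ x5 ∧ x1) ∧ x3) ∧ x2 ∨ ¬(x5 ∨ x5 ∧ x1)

No

E1: ¬x4 ∧ ¬(x3 ∧ x3) ∧ (¬x3 ∨ ¬x5)
    = ¬x4 ∧ ¬x3 ∧ (¬x3 ∨ ¬x5)   [idempotence]
    = ¬x4 ∧ ¬x3   [absorption]
E2: x3 ∨ ¬((x5 ∨ x5 ∧ x1) ∧ ¬x3 ∨ (x5 ∨ x5 ∧ x1) ∧ x3) ∧ x2 ∨ ¬(x5 ∨ x5 ∧ x1)
    = x3 ∨ ¬(x5 ∨ x5 ∧ x1) ∧ x2 ∨ ¬(x5 ∨ x5 ∧ x1)   [distribution]
    = x3 ∨ ¬(x5 ∨ x5 ∧ x1)   [absorption]
    = x3 ∨ ¬x5   [absorption]
These differ: at x1=0, x2=0, x3=1, x4=1, x5=0, E1 = 0 but E2 = 1.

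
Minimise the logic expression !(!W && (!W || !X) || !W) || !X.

W || !X

!(!W && (!W || !X) || !W) || !X
= !(!W || !W) || !X   [absorption]
= !!W || !X   [idempotence]
= W || !X   [double negation]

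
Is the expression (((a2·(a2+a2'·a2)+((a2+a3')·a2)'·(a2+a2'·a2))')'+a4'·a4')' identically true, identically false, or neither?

(((a2·(a2+a2'·a2)+((a2+a3')·a2)'·(a2+a2'·a2))')'+a4'·a4')'
= (((a2·(a2+a2'·a2)+a2'·(a2+a2'·a2))')'+a4'·a4')'
= (((a2+a2'·a2)')'+a4'·a4')'
= ((a2')'+a4'·a4')'
= ((a2')'+a4')'
= a2'·a4
This depends on a2, a4, so it is not a constant.

neither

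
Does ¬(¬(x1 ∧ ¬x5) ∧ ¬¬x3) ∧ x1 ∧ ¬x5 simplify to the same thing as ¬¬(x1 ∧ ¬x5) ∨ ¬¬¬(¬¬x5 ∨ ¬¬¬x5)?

Yes

E1: ¬(¬(x1 ∧ ¬x5) ∧ ¬¬x3) ∧ x1 ∧ ¬x5
    = (x1 ∧ ¬x5 ∨ ¬x3) ∧ x1 ∧ ¬x5   (De Morgan)
    = x1 ∧ ¬x5   (absorption)
E2: ¬¬(x1 ∧ ¬x5) ∨ ¬¬¬(¬¬x5 ∨ ¬¬¬x5)
    = ¬¬(x1 ∧ ¬x5) ∨ ¬¬¬(¬¬x5 ∨ ¬x5)   (double negation)
    = x1 ∧ ¬x5 ∨ ¬¬¬(¬¬x5 ∨ ¬x5)   (double negation)
    = x1 ∧ ¬x5 ∨ ¬(¬¬x5 ∨ ¬x5)   (double negation)
    = x1 ∧ ¬x5 ∨ ¬x5 ∧ x5   (De Morgan)
    = x1 ∧ ¬x5   (complement / identity)
Both reduce to x1 ∧ ¬x5, so they are equivalent.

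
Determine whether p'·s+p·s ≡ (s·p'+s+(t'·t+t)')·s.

E1: p'·s+p·s
    = s
E2: (s·p'+s+(t'·t+t)')·s
    = (s·p'+s+t')·s
    = (s+t')·s
    = s
Both reduce to s, so they are equivalent.

Yes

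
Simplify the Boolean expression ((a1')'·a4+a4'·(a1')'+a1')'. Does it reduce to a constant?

((a1')'·a4+a4'·(a1')'+a1')'
= ((a1')'+a1')'
= a1'·a1
= 0

0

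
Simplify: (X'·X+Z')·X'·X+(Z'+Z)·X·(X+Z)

(X'·X+Z')·X'·X+(Z'+Z)·X·(X+Z)
= X'·X+(Z'+Z)·X·(X+Z)   — absorption
= (Z'+Z)·X·(X+Z)   — complement / identity
= X·(X+Z)   — complement / identity
= X   — absorption

X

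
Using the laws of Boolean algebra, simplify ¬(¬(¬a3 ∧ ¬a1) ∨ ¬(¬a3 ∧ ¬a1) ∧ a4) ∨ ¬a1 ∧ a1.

¬a3 ∧ ¬a1

¬(¬(¬a3 ∧ ¬a1) ∨ ¬(¬a3 ∧ ¬a1) ∧ a4) ∨ ¬a1 ∧ a1
= ¬¬(¬a3 ∧ ¬a1) ∨ ¬a1 ∧ a1   — absorption
= ¬a3 ∧ ¬a1 ∨ ¬a1 ∧ a1   — double negation
= ¬a3 ∧ ¬a1   — complement / identity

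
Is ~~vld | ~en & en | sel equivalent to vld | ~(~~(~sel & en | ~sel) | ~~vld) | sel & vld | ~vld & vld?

E1: ~~vld | ~en & en | sel
    = ~~vld | sel
    = vld | sel
E2: vld | ~(~~(~sel & en | ~sel) | ~~vld) | sel & vld | ~vld & vld
    = vld | ~(~~~sel | ~~vld) | sel & vld | ~vld & vld
    = vld | ~(~~~sel | ~~vld) | sel & vld
    = vld | ~(~sel | ~~vld) | sel & vld
    = vld | sel & ~vld | sel & vld
    = vld | sel
Both reduce to vld | sel, so they are equivalent.

Yes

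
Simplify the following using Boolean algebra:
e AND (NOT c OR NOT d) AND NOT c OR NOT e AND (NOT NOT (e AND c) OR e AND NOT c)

e AND (NOT c OR NOT d) AND NOT c OR NOT e AND (NOT NOT (e AND c) OR e AND NOT c)
= e AND (NOT c OR NOT d) AND NOT c OR NOT e AND (e AND c OR e AND NOT c)   — double negation
= e AND NOT c OR NOT e AND (e AND c OR e AND NOT c)   — absorption
= e AND NOT c OR NOT e AND e   — distribution
= e AND NOT c   — complement / identity

e AND NOT c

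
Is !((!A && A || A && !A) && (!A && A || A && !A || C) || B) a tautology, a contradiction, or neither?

neither

!((!A && A || A && !A) && (!A && A || A && !A || C) || B)
= !(!A && A || A && !A || B)   (absorption)
= !(!A && A || B)   (complement / identity)
= !B   (complement / identity)
This depends on B, so it is not a constant.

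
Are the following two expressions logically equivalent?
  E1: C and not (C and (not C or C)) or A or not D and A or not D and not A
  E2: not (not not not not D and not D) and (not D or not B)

No

E1: C and not (C and (not C or C)) or A or not D and A or not D and not A
    = C and not C or A or not D and A or not D and not A   (complement / identity)
    = C and not C or A or not D   (distribution)
    = A or not D   (complement / identity)
E2: not (not not not not D and not D) and (not D or not B)
    = not (not not D and not D) and (not D or not B)   (double negation)
    = (not D or D) and (not D or not B)   (De Morgan)
    = not D or not B   (complement / identity)
These differ: at A=1, B=1, C=0, D=1, E1 = 1 but E2 = 0.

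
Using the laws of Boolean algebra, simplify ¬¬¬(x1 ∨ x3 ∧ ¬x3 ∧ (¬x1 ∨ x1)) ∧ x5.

¬¬¬(x1 ∨ x3 ∧ ¬x3 ∧ (¬x1 ∨ x1)) ∧ x5
= ¬¬¬(x1 ∨ x3 ∧ ¬x3) ∧ x5   — complement / identity
= ¬¬¬x1 ∧ x5   — complement / identity
= ¬x1 ∧ x5   — double negation

¬x1 ∧ x5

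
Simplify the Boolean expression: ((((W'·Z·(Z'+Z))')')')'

((((W'·Z·(Z'+Z))')')')'
= ((((W'·Z)')')')'   [complement / identity]
= ((W'·Z)')'   [double negation]
= W'·Z   [double negation]

W'·Z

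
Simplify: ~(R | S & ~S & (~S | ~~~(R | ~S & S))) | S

~R | S

~(R | S & ~S & (~S | ~~~(R | ~S & S))) | S
= ~(R | S & ~S & (~S | ~~~R)) | S   (complement / identity)
= ~(R | S & ~S & (~S | ~R)) | S   (double negation)
= ~(R | S & ~S) | S   (absorption)
= ~R | S   (complement / identity)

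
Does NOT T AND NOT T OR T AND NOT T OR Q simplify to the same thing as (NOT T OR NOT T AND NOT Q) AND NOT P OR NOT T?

No

E1: NOT T AND NOT T OR T AND NOT T OR Q
    = NOT T OR Q   [distribution]
E2: (NOT T OR NOT T AND NOT Q) AND NOT P OR NOT T
    = NOT T AND NOT P OR NOT T   [absorption]
    = NOT T   [absorption]
These differ: at P=1, Q=1, T=1, E1 = 1 but E2 = 0.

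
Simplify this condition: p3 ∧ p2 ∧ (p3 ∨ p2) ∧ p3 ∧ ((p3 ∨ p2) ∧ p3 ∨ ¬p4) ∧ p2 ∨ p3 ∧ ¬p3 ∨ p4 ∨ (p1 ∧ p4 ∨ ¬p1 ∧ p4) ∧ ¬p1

p3 ∧ p2 ∧ (p3 ∨ p2) ∧ p3 ∧ ((p3 ∨ p2) ∧ p3 ∨ ¬p4) ∧ p2 ∨ p3 ∧ ¬p3 ∨ p4 ∨ (p1 ∧ p4 ∨ ¬p1 ∧ p4) ∧ ¬p1
= p3 ∧ p2 ∧ (p3 ∨ p2) ∧ p3 ∧ ((p3 ∨ p2) ∧ p3 ∨ ¬p4) ∧ p2 ∨ p3 ∧ ¬p3 ∨ p4 ∨ p4 ∧ ¬p1   — distribution
= p3 ∧ p2 ∧ (p3 ∨ p2) ∧ p3 ∧ ((p3 ∨ p2) ∧ p3 ∨ ¬p4) ∧ p2 ∨ p4 ∨ p4 ∧ ¬p1   — complement / identity
= p3 ∧ p2 ∧ (p3 ∨ p2) ∧ p3 ∧ ((p3 ∨ p2) ∧ p3 ∨ ¬p4) ∧ p2 ∨ p4   — absorption
= p3 ∧ p2 ∧ (p3 ∨ p2) ∧ p3 ∧ p2 ∨ p4   — absorption
= p3 ∧ p2 ∧ p3 ∧ p2 ∨ p4   — absorption
= p3 ∧ p2 ∨ p4   — idempotence

p3 ∧ p2 ∨ p4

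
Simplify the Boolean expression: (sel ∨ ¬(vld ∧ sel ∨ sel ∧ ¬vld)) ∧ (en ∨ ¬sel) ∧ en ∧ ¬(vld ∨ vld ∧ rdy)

en ∧ ¬vld

(sel ∨ ¬(vld ∧ sel ∨ sel ∧ ¬vld)) ∧ (en ∨ ¬sel) ∧ en ∧ ¬(vld ∨ vld ∧ rdy)
= (sel ∨ ¬(vld ∧ sel ∨ sel ∧ ¬vld)) ∧ (en ∨ ¬sel) ∧ en ∧ ¬vld   [absorption]
= (sel ∨ ¬(vld ∧ sel ∨ sel ∧ ¬vld)) ∧ en ∧ ¬vld   [absorption]
= (sel ∨ ¬sel) ∧ en ∧ ¬vld   [distribution]
= en ∧ ¬vld   [complement / identity]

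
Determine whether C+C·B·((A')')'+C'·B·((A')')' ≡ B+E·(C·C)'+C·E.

E1: C+C·B·((A')')'+C'·B·((A')')'
    = C+B·((A')')'   (distribution)
    = C+B·A'   (double negation)
E2: B+E·(C·C)'+C·E
    = B+E·C'+C·E   (idempotence)
    = B+E   (distribution)
These differ: at A=1, B=0, C=0, E=1, E1 = 0 but E2 = 1.

No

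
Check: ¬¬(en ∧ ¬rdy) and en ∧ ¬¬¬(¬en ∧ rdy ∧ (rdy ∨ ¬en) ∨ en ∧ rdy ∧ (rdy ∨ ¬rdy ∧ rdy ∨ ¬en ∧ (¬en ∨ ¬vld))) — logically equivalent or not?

E1: ¬¬(en ∧ ¬rdy)
    = en ∧ ¬rdy   (double negation)
E2: en ∧ ¬¬¬(¬en ∧ rdy ∧ (rdy ∨ ¬en) ∨ en ∧ rdy ∧ (rdy ∨ ¬rdy ∧ rdy ∨ ¬en ∧ (¬en ∨ ¬vld)))
    = en ∧ ¬¬¬(¬en ∧ rdy ∧ (rdy ∨ ¬en) ∨ en ∧ rdy ∧ (rdy ∨ ¬rdy ∧ rdy ∨ ¬en))   (absorption)
    = en ∧ ¬¬¬(¬en ∧ rdy ∧ (rdy ∨ ¬en) ∨ en ∧ rdy ∧ (rdy ∨ ¬en))   (complement / identity)
    = en ∧ ¬¬¬(rdy ∧ (rdy ∨ ¬en))   (distribution)
    = en ∧ ¬¬¬rdy   (absorption)
    = en ∧ ¬rdy   (double negation)
Both reduce to en ∧ ¬rdy, so they are equivalent.

Yes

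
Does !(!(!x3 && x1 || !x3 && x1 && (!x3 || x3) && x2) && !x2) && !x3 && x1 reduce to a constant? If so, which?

no

!(!(!x3 && x1 || !x3 && x1 && (!x3 || x3) && x2) && !x2) && !x3 && x1
= (!x3 && x1 || !x3 && x1 && (!x3 || x3) && x2 || x2) && !x3 && x1
= (!x3 && x1 || !x3 && x1 && x2 || x2) && !x3 && x1
= (!x3 && x1 || x2) && !x3 && x1
= !x3 && x1
This depends on x1, x3, so it is not a constant.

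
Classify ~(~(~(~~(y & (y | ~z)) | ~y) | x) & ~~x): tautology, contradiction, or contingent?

~(~(~(~~(y & (y | ~z)) | ~y) | x) & ~~x)
= ~(~(~(~~y | ~y) | x) & ~~x)   [absorption]
= ~(~(~y & y | x) & ~~x)   [De Morgan]
= ~y & y | x | ~x   [De Morgan]
= x | ~x   [complement / identity]
= 1   [complement]

tautology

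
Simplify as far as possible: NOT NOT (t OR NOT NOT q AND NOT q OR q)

NOT NOT (t OR NOT NOT q AND NOT q OR q)
= t OR NOT NOT q AND NOT q OR q   (double negation)
= t OR q AND NOT q OR q   (double negation)
= t OR q   (complement / identity)

t OR q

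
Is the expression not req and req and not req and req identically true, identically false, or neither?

not req and req and not req and req
= not req and req   [idempotence]
= False   [complement]

identically false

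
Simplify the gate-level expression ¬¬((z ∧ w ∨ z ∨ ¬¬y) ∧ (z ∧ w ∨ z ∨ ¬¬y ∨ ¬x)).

z ∨ y

¬¬((z ∧ w ∨ z ∨ ¬¬y) ∧ (z ∧ w ∨ z ∨ ¬¬y ∨ ¬x))
= ¬¬(z ∧ w ∨ z ∨ ¬¬y)   — absorption
= ¬¬(z ∨ ¬¬y)   — absorption
= z ∨ ¬¬y   — double negation
= z ∨ y   — double negation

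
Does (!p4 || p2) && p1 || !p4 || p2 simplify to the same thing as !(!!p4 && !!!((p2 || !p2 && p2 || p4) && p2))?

Yes

E1: (!p4 || p2) && p1 || !p4 || p2
    = !p4 || p2
E2: !(!!p4 && !!!((p2 || !p2 && p2 || p4) && p2))
    = !p4 || !!((p2 || !p2 && p2 || p4) && p2)
    = !p4 || !!((p2 || p4) && p2)
    = !p4 || !!p2
    = !p4 || p2
Both reduce to !p4 || p2, so they are equivalent.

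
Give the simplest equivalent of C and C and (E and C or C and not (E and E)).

C

C and C and (E and C or C and not (E and E))
= C and C and (E and C or C and not E)   (idempotence)
= C and C and C   (distribution)
= C and C   (idempotence)
= C   (idempotence)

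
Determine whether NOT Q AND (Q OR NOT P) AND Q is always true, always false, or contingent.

always false

NOT Q AND (Q OR NOT P) AND Q
= NOT Q AND Q   — absorption
= FALSE   — complement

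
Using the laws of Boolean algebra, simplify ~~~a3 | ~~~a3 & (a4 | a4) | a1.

~~~a3 | ~~~a3 & (a4 | a4) | a1
= ~~~a3 | ~~~a3 & a4 | a1   [idempotence]
= ~~~a3 | a1   [absorption]
= ~a3 | a1   [double negation]

~a3 | a1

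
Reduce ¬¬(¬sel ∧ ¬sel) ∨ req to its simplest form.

¬¬(¬sel ∧ ¬sel) ∨ req
= ¬¬¬sel ∨ req   (idempotence)
= ¬sel ∨ req   (double negation)

¬sel ∨ req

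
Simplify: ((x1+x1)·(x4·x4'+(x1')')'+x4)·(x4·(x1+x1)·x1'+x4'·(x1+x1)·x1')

0

((x1+x1)·(x4·x4'+(x1')')'+x4)·(x4·(x1+x1)·x1'+x4'·(x1+x1)·x1')
= ((x1+x1)·(x4·x4'+(x1')')'+x4)·(x1+x1)·x1'   — distribution
= ((x1+x1)·((x1')')'+x4)·(x1+x1)·x1'   — complement / identity
= ((x1+x1)·x1'+x4)·(x1+x1)·x1'   — double negation
= (x1+x1)·x1'   — absorption
= x1·x1'   — idempotence
= 0   — complement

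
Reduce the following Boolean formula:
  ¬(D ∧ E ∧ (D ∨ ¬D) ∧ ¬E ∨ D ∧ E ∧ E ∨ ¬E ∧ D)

¬D

¬(D ∧ E ∧ (D ∨ ¬D) ∧ ¬E ∨ D ∧ E ∧ E ∨ ¬E ∧ D)
= ¬(D ∧ E ∧ ¬E ∨ D ∧ E ∧ E ∨ ¬E ∧ D)   (complement / identity)
= ¬(D ∧ E ∨ ¬E ∧ D)   (distribution)
= ¬D   (distribution)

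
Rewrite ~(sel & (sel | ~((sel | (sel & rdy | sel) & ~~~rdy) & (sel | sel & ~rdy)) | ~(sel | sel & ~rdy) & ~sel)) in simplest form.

~(sel & (sel | ~((sel | (sel & rdy | sel) & ~~~rdy) & (sel | sel & ~rdy)) | ~(sel | sel & ~rdy) & ~sel))
= ~(sel & (sel | ~((sel | sel & ~~~rdy) & (sel | sel & ~rdy)) | ~(sel | sel & ~rdy) & ~sel))   — absorption
= ~(sel & (sel | ~((sel | sel & ~rdy) & (sel | sel & ~rdy)) | ~(sel | sel & ~rdy) & ~sel))   — double negation
= ~(sel & (sel | ~(sel | sel & ~rdy) | ~(sel | sel & ~rdy) & ~sel))   — idempotence
= ~(sel & (sel | ~(sel | sel & ~rdy)))   — absorption
= ~(sel & (sel | ~sel))   — absorption
= ~sel   — complement / identity

~sel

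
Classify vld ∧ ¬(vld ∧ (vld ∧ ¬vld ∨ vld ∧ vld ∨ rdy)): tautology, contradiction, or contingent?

vld ∧ ¬(vld ∧ (vld ∧ ¬vld ∨ vld ∧ vld ∨ rdy))
= vld ∧ ¬(vld ∧ (vld ∨ rdy))
= vld ∧ ¬vld
= False

contradiction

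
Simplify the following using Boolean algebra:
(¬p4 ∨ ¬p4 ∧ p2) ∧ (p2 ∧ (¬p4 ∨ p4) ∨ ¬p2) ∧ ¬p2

(¬p4 ∨ ¬p4 ∧ p2) ∧ (p2 ∧ (¬p4 ∨ p4) ∨ ¬p2) ∧ ¬p2
= (¬p4 ∨ ¬p4 ∧ p2) ∧ (p2 ∨ ¬p2) ∧ ¬p2   (complement / identity)
= (¬p4 ∨ ¬p4 ∧ p2) ∧ ¬p2   (complement / identity)
= ¬p4 ∧ ¬p2   (absorption)

¬p4 ∧ ¬p2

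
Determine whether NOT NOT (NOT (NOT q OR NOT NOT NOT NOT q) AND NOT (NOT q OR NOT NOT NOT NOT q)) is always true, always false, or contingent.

always false

NOT NOT (NOT (NOT q OR NOT NOT NOT NOT q) AND NOT (NOT q OR NOT NOT NOT NOT q))
= NOT NOT NOT (NOT q OR NOT NOT NOT NOT q)   [idempotence]
= NOT NOT NOT (NOT q OR NOT NOT q)   [double negation]
= NOT (NOT q OR NOT NOT q)   [double negation]
= q AND NOT q   [De Morgan]
= FALSE   [complement]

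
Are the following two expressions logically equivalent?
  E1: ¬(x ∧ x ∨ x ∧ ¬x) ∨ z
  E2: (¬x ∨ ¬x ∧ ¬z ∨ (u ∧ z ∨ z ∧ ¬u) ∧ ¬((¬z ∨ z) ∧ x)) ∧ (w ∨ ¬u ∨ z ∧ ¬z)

No

E1: ¬(x ∧ x ∨ x ∧ ¬x) ∨ z
    = ¬x ∨ z
E2: (¬x ∨ ¬x ∧ ¬z ∨ (u ∧ z ∨ z ∧ ¬u) ∧ ¬((¬z ∨ z) ∧ x)) ∧ (w ∨ ¬u ∨ z ∧ ¬z)
    = (¬x ∨ ¬x ∧ ¬z ∨ z ∧ ¬((¬z ∨ z) ∧ x)) ∧ (w ∨ ¬u ∨ z ∧ ¬z)
    = (¬x ∨ ¬x ∧ ¬z ∨ z ∧ ¬x) ∧ (w ∨ ¬u ∨ z ∧ ¬z)
    = (¬x ∨ ¬x) ∧ (w ∨ ¬u ∨ z ∧ ¬z)
    = ¬x ∧ (w ∨ ¬u ∨ z ∧ ¬z)
    = ¬x ∧ (w ∨ ¬u)
These differ: at u=1, w=0, x=1, z=1, E1 = 1 but E2 = 0.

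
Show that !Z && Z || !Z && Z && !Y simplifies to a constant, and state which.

false

!Z && Z || !Z && Z && !Y
= !Z && Z   (absorption)
= false   (complement)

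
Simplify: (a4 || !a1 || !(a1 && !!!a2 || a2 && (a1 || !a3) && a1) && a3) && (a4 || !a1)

(a4 || !a1 || !(a1 && !!!a2 || a2 && (a1 || !a3) && a1) && a3) && (a4 || !a1)
= (a4 || !a1 || !(a1 && !!!a2 || a2 && a1) && a3) && (a4 || !a1)   — absorption
= (a4 || !a1 || !(a1 && !a2 || a2 && a1) && a3) && (a4 || !a1)   — double negation
= (a4 || !a1 || !a1 && a3) && (a4 || !a1)   — distribution
= (!a1 || !a1 && a3) && !a1 || a4   — distribution
= !a1 && !a1 || a4   — absorption
= !a1 || a4   — idempotence

!a1 || a4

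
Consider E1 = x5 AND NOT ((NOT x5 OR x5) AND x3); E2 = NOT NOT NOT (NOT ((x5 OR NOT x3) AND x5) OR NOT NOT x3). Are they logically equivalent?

Yes

E1: x5 AND NOT ((NOT x5 OR x5) AND x3)
    = x5 AND NOT x3   — complement / identity
E2: NOT NOT NOT (NOT ((x5 OR NOT x3) AND x5) OR NOT NOT x3)
    = NOT NOT ((x5 OR NOT x3) AND x5 AND NOT x3)   — De Morgan
    = NOT NOT (x5 AND NOT x3)   — absorption
    = x5 AND NOT x3   — double negation
Both reduce to x5 AND NOT x3, so they are equivalent.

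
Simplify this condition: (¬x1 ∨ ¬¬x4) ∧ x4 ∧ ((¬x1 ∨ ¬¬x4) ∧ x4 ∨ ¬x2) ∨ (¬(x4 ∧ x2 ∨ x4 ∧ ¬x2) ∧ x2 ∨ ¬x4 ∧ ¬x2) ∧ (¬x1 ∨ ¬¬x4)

¬x1 ∨ x4

(¬x1 ∨ ¬¬x4) ∧ x4 ∧ ((¬x1 ∨ ¬¬x4) ∧ x4 ∨ ¬x2) ∨ (¬(x4 ∧ x2 ∨ x4 ∧ ¬x2) ∧ x2 ∨ ¬x4 ∧ ¬x2) ∧ (¬x1 ∨ ¬¬x4)
= (¬x1 ∨ ¬¬x4) ∧ x4 ∧ ((¬x1 ∨ ¬¬x4) ∧ x4 ∨ ¬x2) ∨ (¬x4 ∧ x2 ∨ ¬x4 ∧ ¬x2) ∧ (¬x1 ∨ ¬¬x4)   (distribution)
= (¬x1 ∨ ¬¬x4) ∧ x4 ∧ ((¬x1 ∨ ¬¬x4) ∧ x4 ∨ ¬x2) ∨ ¬x4 ∧ (¬x1 ∨ ¬¬x4)   (distribution)
= (¬x1 ∨ ¬¬x4) ∧ x4 ∨ ¬x4 ∧ (¬x1 ∨ ¬¬x4)   (absorption)
= ¬x1 ∨ ¬¬x4   (distribution)
= ¬x1 ∨ x4   (double negation)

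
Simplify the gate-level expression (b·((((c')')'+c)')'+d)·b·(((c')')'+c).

(b·((((c')')'+c)')'+d)·b·(((c')')'+c)
= (b·(((c')')'+c)+d)·b·(((c')')'+c)   — double negation
= b·(((c')')'+c)   — absorption
= b·(c'+c)   — double negation
= b   — complement / identity

b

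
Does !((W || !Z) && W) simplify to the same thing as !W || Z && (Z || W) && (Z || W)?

No

E1: !((W || !Z) && W)
    = !W
E2: !W || Z && (Z || W) && (Z || W)
    = !W || Z && (Z || W)
    = !W || Z
These differ: at W=1, Z=1, E1 = 0 but E2 = 1.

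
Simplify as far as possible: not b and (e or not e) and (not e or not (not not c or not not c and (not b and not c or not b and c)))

not b and (e or not e) and (not e or not (not not c or not not c and (not b and not c or not b and c)))
= not b and (not e or not (not not c or not not c and (not b and not c or not b and c)))   — complement / identity
= not b and (not e or not (not not c or not not c and not b))   — distribution
= not b and (not e or not not not c)   — absorption
= not b and (not e or not c)   — double negation

not b and (not e or not c)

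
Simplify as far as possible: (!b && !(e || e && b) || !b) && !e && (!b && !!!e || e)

!b && !e

(!b && !(e || e && b) || !b) && !e && (!b && !!!e || e)
= (!b && !e || !b) && !e && (!b && !!!e || e)   (absorption)
= (!b && !e || !b) && !e && (!b && !e || e)   (double negation)
= !b && !e && (!b && !e || e)   (absorption)
= !b && !e   (absorption)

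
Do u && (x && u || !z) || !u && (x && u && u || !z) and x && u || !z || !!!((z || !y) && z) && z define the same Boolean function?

E1: u && (x && u || !z) || !u && (x && u && u || !z)
    = u && (x && u || !z) || !u && (x && u || !z)   — idempotence
    = x && u || !z   — distribution
E2: x && u || !z || !!!((z || !y) && z) && z
    = x && u || !z || !!!z && z   — absorption
    = x && u || !z || !z && z   — double negation
    = x && u || !z   — complement / identity
Both reduce to x && u || !z, so they are equivalent.

Yes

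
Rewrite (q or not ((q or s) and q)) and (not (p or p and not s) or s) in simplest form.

not p or s

(q or not ((q or s) and q)) and (not (p or p and not s) or s)
= (q or not q) and (not (p or p and not s) or s)   — absorption
= (q or not q) and (not p or s)   — absorption
= not p or s   — complement / identity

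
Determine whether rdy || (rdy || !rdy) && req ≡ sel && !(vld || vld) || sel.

No

E1: rdy || (rdy || !rdy) && req
    = rdy || req   [complement / identity]
E2: sel && !(vld || vld) || sel
    = sel && !vld || sel   [idempotence]
    = sel   [absorption]
These differ: at rdy=0, req=1, sel=0, vld=1, E1 = 1 but E2 = 0.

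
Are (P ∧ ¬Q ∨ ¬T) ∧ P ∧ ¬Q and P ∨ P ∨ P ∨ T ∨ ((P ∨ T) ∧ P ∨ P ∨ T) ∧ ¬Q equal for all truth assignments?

E1: (P ∧ ¬Q ∨ ¬T) ∧ P ∧ ¬Q
    = P ∧ ¬Q   (absorption)
E2: P ∨ P ∨ P ∨ T ∨ ((P ∨ T) ∧ P ∨ P ∨ T) ∧ ¬Q
    = P ∨ P ∨ T ∨ ((P ∨ T) ∧ P ∨ P ∨ T) ∧ ¬Q   (idempotence)
    = P ∨ P ∨ T ∨ (P ∨ P ∨ T) ∧ ¬Q   (absorption)
    = P ∨ P ∨ T   (absorption)
    = P ∨ T   (idempotence)
These differ: at P=0, Q=1, T=1, E1 = 0 but E2 = 1.

No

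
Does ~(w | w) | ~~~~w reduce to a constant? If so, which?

yes, True

~(w | w) | ~~~~w
= ~(w | w) | ~~w   (double negation)
= ~w | ~~w   (idempotence)
= ~w | w   (double negation)
= 1   (complement)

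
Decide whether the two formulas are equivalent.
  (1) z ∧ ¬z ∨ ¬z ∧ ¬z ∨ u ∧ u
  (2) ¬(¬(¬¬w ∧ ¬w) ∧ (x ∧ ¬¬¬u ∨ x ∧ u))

E1: z ∧ ¬z ∨ ¬z ∧ ¬z ∨ u ∧ u
    = ¬z ∨ u ∧ u   — distribution
    = ¬z ∨ u   — idempotence
E2: ¬(¬(¬¬w ∧ ¬w) ∧ (x ∧ ¬¬¬u ∨ x ∧ u))
    = ¬((¬w ∨ w) ∧ (x ∧ ¬¬¬u ∨ x ∧ u))   — De Morgan
    = ¬(x ∧ ¬¬¬u ∨ x ∧ u)   — complement / identity
    = ¬(x ∧ ¬u ∨ x ∧ u)   — double negation
    = ¬x   — distribution
These differ: at u=1, w=0, x=1, z=1, E1 = 1 but E2 = 0.

No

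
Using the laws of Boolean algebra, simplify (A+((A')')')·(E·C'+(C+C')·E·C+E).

E

(A+((A')')')·(E·C'+(C+C')·E·C+E)
= (A+((A')')')·(E·C'+E·C+E)   [complement / identity]
= (A+A')·(E·C'+E·C+E)   [double negation]
= (A+A')·(E+E)   [distribution]
= E+E   [complement / identity]
= E   [idempotence]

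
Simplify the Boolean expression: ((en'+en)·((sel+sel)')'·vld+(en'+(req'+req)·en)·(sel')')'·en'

sel'·en'

((en'+en)·((sel+sel)')'·vld+(en'+(req'+req)·en)·(sel')')'·en'
= ((en'+en)·(sel')'·vld+(en'+(req'+req)·en)·(sel')')'·en'
= ((en'+en)·(sel')'·vld+(en'+en)·(sel')')'·en'
= ((en'+en)·(sel')')'·en'
= ((en'+en)·sel)'·en'
= sel'·en'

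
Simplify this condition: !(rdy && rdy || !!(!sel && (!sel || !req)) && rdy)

!rdy

!(rdy && rdy || !!(!sel && (!sel || !req)) && rdy)
= !(rdy && rdy || !!!sel && rdy)   — absorption
= !((rdy || !!!sel) && rdy)   — distribution
= !((rdy || !sel) && rdy)   — double negation
= !rdy   — absorption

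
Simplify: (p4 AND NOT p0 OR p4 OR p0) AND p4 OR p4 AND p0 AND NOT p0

(p4 AND NOT p0 OR p4 OR p0) AND p4 OR p4 AND p0 AND NOT p0
= p4 AND (p4 AND NOT p0 OR p4 OR p0 OR p0 AND NOT p0)   [distribution]
= p4 AND (p4 OR p0 OR p0 AND NOT p0)   [absorption]
= p4 AND (p4 OR p0)   [complement / identity]
= p4   [absorption]

p4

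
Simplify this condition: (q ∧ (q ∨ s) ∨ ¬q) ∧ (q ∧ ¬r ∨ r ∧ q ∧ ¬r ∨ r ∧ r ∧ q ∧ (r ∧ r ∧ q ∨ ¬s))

(q ∧ (q ∨ s) ∨ ¬q) ∧ (q ∧ ¬r ∨ r ∧ q ∧ ¬r ∨ r ∧ r ∧ q ∧ (r ∧ r ∧ q ∨ ¬s))
= (q ∨ ¬q) ∧ (q ∧ ¬r ∨ r ∧ q ∧ ¬r ∨ r ∧ r ∧ q ∧ (r ∧ r ∧ q ∨ ¬s))
= (q ∨ ¬q) ∧ (q ∧ ¬r ∨ r ∧ q ∧ ¬r ∨ r ∧ r ∧ q)
= (q ∨ ¬q) ∧ (q ∧ ¬r ∨ r ∧ q)
= (q ∨ ¬q) ∧ q
= q

q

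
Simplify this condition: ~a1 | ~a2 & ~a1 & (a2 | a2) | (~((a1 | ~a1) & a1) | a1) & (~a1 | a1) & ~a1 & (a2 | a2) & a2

~a1

~a1 | ~a2 & ~a1 & (a2 | a2) | (~((a1 | ~a1) & a1) | a1) & (~a1 | a1) & ~a1 & (a2 | a2) & a2
= ~a1 | ~a2 & ~a1 & (a2 | a2) | (~a1 | a1) & (~a1 | a1) & ~a1 & (a2 | a2) & a2   (complement / identity)
= ~a1 | ~a2 & ~a1 & (a2 | a2) | (~a1 | a1) & ~a1 & (a2 | a2) & a2   (idempotence)
= ~a1 | ~a2 & ~a1 & (a2 | a2) | ~a1 & (a2 | a2) & a2   (complement / identity)
= ~a1 | ~a1 & (a2 | a2)   (distribution)
= ~a1 | ~a1 & a2   (idempotence)
= ~a1   (absorption)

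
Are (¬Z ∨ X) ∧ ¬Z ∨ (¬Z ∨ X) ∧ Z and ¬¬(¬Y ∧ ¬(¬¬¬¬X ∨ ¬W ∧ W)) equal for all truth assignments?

E1: (¬Z ∨ X) ∧ ¬Z ∨ (¬Z ∨ X) ∧ Z
    = ¬Z ∨ X
E2: ¬¬(¬Y ∧ ¬(¬¬¬¬X ∨ ¬W ∧ W))
    = ¬¬(¬Y ∧ ¬¬¬¬¬X)
    = ¬¬(¬Y ∧ ¬¬¬X)
    = ¬Y ∧ ¬¬¬X
    = ¬Y ∧ ¬X
These differ: at W=0, X=1, Y=1, Z=0, E1 = 1 but E2 = 0.

No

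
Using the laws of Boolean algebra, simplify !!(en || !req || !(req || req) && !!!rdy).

!!(en || !req || !(req || req) && !!!rdy)
= !!(en || !req || !(req || req) && !rdy)   (double negation)
= en || !req || !(req || req) && !rdy   (double negation)
= en || !req || !req && !rdy   (idempotence)
= en || !req   (absorption)

en || !req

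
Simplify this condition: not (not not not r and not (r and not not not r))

not (not not not r and not (r and not not not r))
= not not r or r and not not not r   [De Morgan]
= not not r or r and not r   [double negation]
= not not r   [complement / identity]
= r   [double negation]

r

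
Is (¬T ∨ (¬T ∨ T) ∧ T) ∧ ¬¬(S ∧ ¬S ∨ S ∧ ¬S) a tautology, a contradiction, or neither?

(¬T ∨ (¬T ∨ T) ∧ T) ∧ ¬¬(S ∧ ¬S ∨ S ∧ ¬S)
= (¬T ∨ (¬T ∨ T) ∧ T) ∧ ¬¬(S ∧ ¬S)   (idempotence)
= (¬T ∨ T) ∧ ¬¬(S ∧ ¬S)   (complement / identity)
= (¬T ∨ T) ∧ S ∧ ¬S   (double negation)
= S ∧ ¬S   (complement / identity)
= False   (complement)

contradiction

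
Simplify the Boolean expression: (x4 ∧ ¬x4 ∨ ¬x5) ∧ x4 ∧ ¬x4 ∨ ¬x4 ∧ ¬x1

(x4 ∧ ¬x4 ∨ ¬x5) ∧ x4 ∧ ¬x4 ∨ ¬x4 ∧ ¬x1
= x4 ∧ ¬x4 ∨ ¬x4 ∧ ¬x1   (absorption)
= ¬x4 ∧ ¬x1   (complement / identity)

¬x4 ∧ ¬x1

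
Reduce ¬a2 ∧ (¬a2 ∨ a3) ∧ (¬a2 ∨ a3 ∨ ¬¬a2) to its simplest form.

¬a2

¬a2 ∧ (¬a2 ∨ a3) ∧ (¬a2 ∨ a3 ∨ ¬¬a2)
= ¬a2 ∧ (¬a2 ∨ a3) ∧ (¬a2 ∨ a3 ∨ a2)   (double negation)
= ¬a2 ∧ (¬a2 ∨ a3)   (absorption)
= ¬a2   (absorption)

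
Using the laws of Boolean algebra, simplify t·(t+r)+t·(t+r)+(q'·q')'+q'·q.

t+q

t·(t+r)+t·(t+r)+(q'·q')'+q'·q
= t·(t+r)+(q'·q')'+q'·q   — idempotence
= t·(t+r)+q+q+q'·q   — De Morgan
= t·(t+r)+q+q   — complement / identity
= t+q+q   — absorption
= t+q   — idempotence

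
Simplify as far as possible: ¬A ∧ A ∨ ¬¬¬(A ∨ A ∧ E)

¬A

¬A ∧ A ∨ ¬¬¬(A ∨ A ∧ E)
= ¬A ∧ A ∨ ¬¬¬A   — absorption
= ¬¬¬A   — complement / identity
= ¬A   — double negation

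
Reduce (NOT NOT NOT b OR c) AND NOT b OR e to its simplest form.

NOT b OR e

(NOT NOT NOT b OR c) AND NOT b OR e
= (NOT b OR c) AND NOT b OR e   — double negation
= NOT b OR e   — absorption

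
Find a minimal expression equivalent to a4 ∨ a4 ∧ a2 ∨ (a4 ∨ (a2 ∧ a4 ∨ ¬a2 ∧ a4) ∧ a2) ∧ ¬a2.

a4 ∨ a4 ∧ a2 ∨ (a4 ∨ (a2 ∧ a4 ∨ ¬a2 ∧ a4) ∧ a2) ∧ ¬a2
= a4 ∨ a4 ∧ a2 ∨ (a4 ∨ a4 ∧ a2) ∧ ¬a2   [distribution]
= a4 ∨ a4 ∧ a2   [absorption]
= a4   [absorption]

a4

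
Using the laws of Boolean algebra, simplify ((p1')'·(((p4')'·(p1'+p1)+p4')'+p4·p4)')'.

p1'+p4

((p1')'·(((p4')'·(p1'+p1)+p4')'+p4·p4)')'
= ((p1')'·(((p4')'+p4')'+p4·p4)')'
= ((p1')'·(p4'·p4+p4·p4)')'
= p1'+p4'·p4+p4·p4
= p1'+p4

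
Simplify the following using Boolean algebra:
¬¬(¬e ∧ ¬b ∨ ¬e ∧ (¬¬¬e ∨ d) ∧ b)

¬¬(¬e ∧ ¬b ∨ ¬e ∧ (¬¬¬e ∨ d) ∧ b)
= ¬¬(¬e ∧ ¬b ∨ ¬e ∧ (¬e ∨ d) ∧ b)   (double negation)
= ¬e ∧ ¬b ∨ ¬e ∧ (¬e ∨ d) ∧ b   (double negation)
= ¬e ∧ ¬b ∨ ¬e ∧ b   (absorption)
= ¬e   (distribution)

¬e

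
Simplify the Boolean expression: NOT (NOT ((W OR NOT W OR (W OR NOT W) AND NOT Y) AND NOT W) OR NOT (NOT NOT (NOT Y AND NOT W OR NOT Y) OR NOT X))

NOT (NOT ((W OR NOT W OR (W OR NOT W) AND NOT Y) AND NOT W) OR NOT (NOT NOT (NOT Y AND NOT W OR NOT Y) OR NOT X))
= (W OR NOT W OR (W OR NOT W) AND NOT Y) AND NOT W AND (NOT NOT (NOT Y AND NOT W OR NOT Y) OR NOT X)
= (W OR NOT W OR (W OR NOT W) AND NOT Y) AND NOT W AND (NOT NOT NOT Y OR NOT X)
= (W OR NOT W) AND NOT W AND (NOT NOT NOT Y OR NOT X)
= (W OR NOT W) AND NOT W AND (NOT Y OR NOT X)
= NOT W AND (NOT Y OR NOT X)

NOT W AND (NOT Y OR NOT X)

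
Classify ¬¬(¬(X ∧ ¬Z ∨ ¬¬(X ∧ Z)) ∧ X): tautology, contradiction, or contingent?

¬¬(¬(X ∧ ¬Z ∨ ¬¬(X ∧ Z)) ∧ X)
= ¬(X ∧ ¬Z ∨ ¬¬(X ∧ Z)) ∧ X   (double negation)
= ¬(X ∧ ¬Z ∨ X ∧ Z) ∧ X   (double negation)
= ¬X ∧ X   (distribution)
= False   (complement)

contradiction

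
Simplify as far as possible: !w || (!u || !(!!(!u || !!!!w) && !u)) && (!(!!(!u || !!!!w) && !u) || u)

!w || u

!w || (!u || !(!!(!u || !!!!w) && !u)) && (!(!!(!u || !!!!w) && !u) || u)
= !w || !u && u || !(!!(!u || !!!!w) && !u)
= !w || !u && u || !(!(u && !!!w) && !u)
= !w || !(!(u && !!!w) && !u)
= !w || u && !!!w || u
= !w || u && !w || u
= !w || u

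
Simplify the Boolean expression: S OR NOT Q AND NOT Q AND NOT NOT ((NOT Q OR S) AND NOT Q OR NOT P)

S OR NOT Q AND NOT Q AND NOT NOT ((NOT Q OR S) AND NOT Q OR NOT P)
= S OR NOT Q AND NOT Q AND ((NOT Q OR S) AND NOT Q OR NOT P)   — double negation
= S OR NOT Q AND NOT Q AND (NOT Q OR NOT P)   — absorption
= S OR NOT Q AND NOT Q   — absorption
= S OR NOT Q   — idempotence

S OR NOT Q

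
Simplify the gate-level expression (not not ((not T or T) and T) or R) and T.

T

(not not ((not T or T) and T) or R) and T
= (not not T or R) and T   (complement / identity)
= (T or R) and T   (double negation)
= T   (absorption)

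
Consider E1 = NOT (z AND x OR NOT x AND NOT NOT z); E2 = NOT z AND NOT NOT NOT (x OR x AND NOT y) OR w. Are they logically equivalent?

E1: NOT (z AND x OR NOT x AND NOT NOT z)
    = NOT (z AND x OR NOT x AND z)   (double negation)
    = NOT z   (distribution)
E2: NOT z AND NOT NOT NOT (x OR x AND NOT y) OR w
    = NOT z AND NOT NOT NOT x OR w   (absorption)
    = NOT z AND NOT x OR w   (double negation)
These differ: at w=1, x=1, y=0, z=1, E1 = 0 but E2 = 1.

No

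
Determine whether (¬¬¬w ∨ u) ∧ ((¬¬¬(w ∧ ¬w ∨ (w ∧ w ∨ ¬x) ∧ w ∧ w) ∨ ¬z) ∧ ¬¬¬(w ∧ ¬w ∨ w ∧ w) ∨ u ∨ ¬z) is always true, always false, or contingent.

contingent

(¬¬¬w ∨ u) ∧ ((¬¬¬(w ∧ ¬w ∨ (w ∧ w ∨ ¬x) ∧ w ∧ w) ∨ ¬z) ∧ ¬¬¬(w ∧ ¬w ∨ w ∧ w) ∨ u ∨ ¬z)
= (¬¬¬w ∨ u) ∧ ((¬¬¬(w ∧ ¬w ∨ w ∧ w) ∨ ¬z) ∧ ¬¬¬(w ∧ ¬w ∨ w ∧ w) ∨ u ∨ ¬z)
= (¬¬¬w ∨ u) ∧ (¬¬¬(w ∧ ¬w ∨ w ∧ w) ∨ u ∨ ¬z)
= (¬¬¬w ∨ u) ∧ (¬¬¬w ∨ u ∨ ¬z)
= ¬¬¬w ∨ u
= ¬w ∨ u
This depends on u, w, so it is not a constant.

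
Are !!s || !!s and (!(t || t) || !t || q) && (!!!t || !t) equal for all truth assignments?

No

E1: !!s || !!s
    = !!s   — idempotence
    = s   — double negation
E2: (!(t || t) || !t || q) && (!!!t || !t)
    = (!t || !t || q) && (!!!t || !t)   — idempotence
    = (!t || !t || q) && (!t || !t)   — double negation
    = !t || !t   — absorption
    = !t   — idempotence
These differ: at q=0, s=0, t=0, E1 = 0 but E2 = 1.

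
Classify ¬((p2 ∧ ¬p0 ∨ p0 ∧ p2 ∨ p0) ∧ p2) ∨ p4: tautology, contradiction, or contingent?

¬((p2 ∧ ¬p0 ∨ p0 ∧ p2 ∨ p0) ∧ p2) ∨ p4
= ¬((p2 ∨ p0) ∧ p2) ∨ p4
= ¬p2 ∨ p4
This depends on p2, p4, so it is not a constant.

contingent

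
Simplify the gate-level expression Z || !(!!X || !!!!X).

Z || !(!!X || !!!!X)
= Z || !X && !!!X   (De Morgan)
= Z || !X && !X   (double negation)
= Z || !X   (idempotence)

Z || !X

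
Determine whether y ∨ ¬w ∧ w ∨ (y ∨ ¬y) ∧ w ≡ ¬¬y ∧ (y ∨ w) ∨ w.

E1: y ∨ ¬w ∧ w ∨ (y ∨ ¬y) ∧ w
    = y ∨ (y ∨ ¬y) ∧ w   [complement / identity]
    = y ∨ w   [complement / identity]
E2: ¬¬y ∧ (y ∨ w) ∨ w
    = y ∧ (y ∨ w) ∨ w   [double negation]
    = y ∨ w   [absorption]
Both reduce to y ∨ w, so they are equivalent.

Yes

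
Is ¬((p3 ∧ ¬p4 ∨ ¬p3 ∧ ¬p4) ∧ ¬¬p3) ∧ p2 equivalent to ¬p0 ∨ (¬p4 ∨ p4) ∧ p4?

E1: ¬((p3 ∧ ¬p4 ∨ ¬p3 ∧ ¬p4) ∧ ¬¬p3) ∧ p2
    = ¬(¬p4 ∧ ¬¬p3) ∧ p2   [distribution]
    = (p4 ∨ ¬p3) ∧ p2   [De Morgan]
E2: ¬p0 ∨ (¬p4 ∨ p4) ∧ p4
    = ¬p0 ∨ p4   [complement / identity]
These differ: at p0=0, p2=0, p3=0, p4=0, E1 = 0 but E2 = 1.

No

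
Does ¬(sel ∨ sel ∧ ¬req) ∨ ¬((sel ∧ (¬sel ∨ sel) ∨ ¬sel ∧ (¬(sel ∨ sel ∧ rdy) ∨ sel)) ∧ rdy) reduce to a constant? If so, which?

no

¬(sel ∨ sel ∧ ¬req) ∨ ¬((sel ∧ (¬sel ∨ sel) ∨ ¬sel ∧ (¬(sel ∨ sel ∧ rdy) ∨ sel)) ∧ rdy)
= ¬(sel ∨ sel ∧ ¬req) ∨ ¬((sel ∧ (¬sel ∨ sel) ∨ ¬sel ∧ (¬sel ∨ sel)) ∧ rdy)   [absorption]
= ¬(sel ∨ sel ∧ ¬req) ∨ ¬((¬sel ∨ sel) ∧ rdy)   [distribution]
= ¬sel ∨ ¬((¬sel ∨ sel) ∧ rdy)   [absorption]
= ¬sel ∨ ¬rdy   [complement / identity]
This depends on rdy, sel, so it is not a constant.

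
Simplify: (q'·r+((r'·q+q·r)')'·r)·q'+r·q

(q'·r+((r'·q+q·r)')'·r)·q'+r·q
= (q'·r+(q')'·r)·q'+r·q   — distribution
= (q'·r+q·r)·q'+r·q   — double negation
= r·q'+r·q   — distribution
= r   — distribution

r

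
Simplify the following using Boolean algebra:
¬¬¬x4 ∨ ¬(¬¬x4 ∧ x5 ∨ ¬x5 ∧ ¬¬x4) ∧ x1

¬¬¬x4 ∨ ¬(¬¬x4 ∧ x5 ∨ ¬x5 ∧ ¬¬x4) ∧ x1
= ¬¬¬x4 ∨ ¬¬¬x4 ∧ x1   (distribution)
= ¬¬¬x4   (absorption)
= ¬x4   (double negation)

¬x4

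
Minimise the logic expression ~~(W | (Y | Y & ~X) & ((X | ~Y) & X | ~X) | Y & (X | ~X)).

~~(W | (Y | Y & ~X) & ((X | ~Y) & X | ~X) | Y & (X | ~X))
= ~~(W | Y & ((X | ~Y) & X | ~X) | Y & (X | ~X))
= ~~(W | Y & (X | ~X) | Y & (X | ~X))
= W | Y & (X | ~X) | Y & (X | ~X)
= W | Y & (X | ~X)
= W | Y

W | Y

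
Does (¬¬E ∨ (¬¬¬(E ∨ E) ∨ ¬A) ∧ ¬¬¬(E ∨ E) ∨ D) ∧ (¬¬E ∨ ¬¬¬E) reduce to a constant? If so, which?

(¬¬E ∨ (¬¬¬(E ∨ E) ∨ ¬A) ∧ ¬¬¬(E ∨ E) ∨ D) ∧ (¬¬E ∨ ¬¬¬E)
= (¬¬E ∨ ¬¬¬(E ∨ E) ∨ D) ∧ (¬¬E ∨ ¬¬¬E)   [absorption]
= (¬¬E ∨ ¬¬¬E ∨ D) ∧ (¬¬E ∨ ¬¬¬E)   [idempotence]
= ¬¬E ∨ ¬¬¬E   [absorption]
= E ∨ ¬¬¬E   [double negation]
= E ∨ ¬E   [double negation]
= True   [complement]

yes, True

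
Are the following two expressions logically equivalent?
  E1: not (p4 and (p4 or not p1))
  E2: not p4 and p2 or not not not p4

Yes

E1: not (p4 and (p4 or not p1))
    = not p4   (absorption)
E2: not p4 and p2 or not not not p4
    = not p4 and p2 or not p4   (double negation)
    = not p4   (absorption)
Both reduce to not p4, so they are equivalent.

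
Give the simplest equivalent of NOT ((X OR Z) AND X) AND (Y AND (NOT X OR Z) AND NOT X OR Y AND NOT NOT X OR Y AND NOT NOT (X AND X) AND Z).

NOT ((X OR Z) AND X) AND (Y AND (NOT X OR Z) AND NOT X OR Y AND NOT NOT X OR Y AND NOT NOT (X AND X) AND Z)
= NOT ((X OR Z) AND X) AND (Y AND (NOT X OR Z) AND NOT X OR Y AND NOT NOT X OR Y AND NOT NOT X AND Z)
= NOT ((X OR Z) AND X) AND (Y AND (NOT X OR Z) AND NOT X OR Y AND NOT NOT X)
= NOT X AND (Y AND (NOT X OR Z) AND NOT X OR Y AND NOT NOT X)
= NOT X AND (Y AND (NOT X OR Z) AND NOT X OR Y AND X)
= NOT X AND (Y AND NOT X OR Y AND X)
= NOT X AND Y

NOT X AND Y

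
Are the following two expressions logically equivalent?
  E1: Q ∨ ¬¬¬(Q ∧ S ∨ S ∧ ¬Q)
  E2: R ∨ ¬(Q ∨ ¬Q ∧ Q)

E1: Q ∨ ¬¬¬(Q ∧ S ∨ S ∧ ¬Q)
    = Q ∨ ¬(Q ∧ S ∨ S ∧ ¬Q)   [double negation]
    = Q ∨ ¬S   [distribution]
E2: R ∨ ¬(Q ∨ ¬Q ∧ Q)
    = R ∨ ¬Q   [complement / identity]
These differ: at Q=0, R=0, S=1, E1 = 0 but E2 = 1.

No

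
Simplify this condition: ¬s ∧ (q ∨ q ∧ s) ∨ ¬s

¬s ∧ (q ∨ q ∧ s) ∨ ¬s
= ¬s ∧ q ∨ ¬s   — absorption
= ¬s   — absorption

¬s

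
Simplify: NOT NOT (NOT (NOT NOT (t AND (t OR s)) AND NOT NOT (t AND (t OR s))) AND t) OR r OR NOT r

TRUE

NOT NOT (NOT (NOT NOT (t AND (t OR s)) AND NOT NOT (t AND (t OR s))) AND t) OR r OR NOT r
= NOT NOT (NOT NOT NOT (t AND (t OR s)) AND t) OR r OR NOT r   (idempotence)
= NOT NOT (NOT NOT NOT t AND t) OR r OR NOT r   (absorption)
= NOT NOT NOT t AND t OR r OR NOT r   (double negation)
= NOT t AND t OR r OR NOT r   (double negation)
= r OR NOT r   (complement / identity)
= TRUE   (complement)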